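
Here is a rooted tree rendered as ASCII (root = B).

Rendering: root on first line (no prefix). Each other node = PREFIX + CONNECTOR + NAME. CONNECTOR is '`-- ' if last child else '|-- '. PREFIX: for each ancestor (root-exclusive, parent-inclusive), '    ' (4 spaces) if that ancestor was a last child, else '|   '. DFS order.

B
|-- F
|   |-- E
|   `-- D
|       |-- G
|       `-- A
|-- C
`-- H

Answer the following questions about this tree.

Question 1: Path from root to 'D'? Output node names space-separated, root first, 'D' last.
Answer: B F D

Derivation:
Walk down from root: B -> F -> D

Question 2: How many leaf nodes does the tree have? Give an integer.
Leaves (nodes with no children): A, C, E, G, H

Answer: 5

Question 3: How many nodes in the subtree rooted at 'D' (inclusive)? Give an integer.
Answer: 3

Derivation:
Subtree rooted at D contains: A, D, G
Count = 3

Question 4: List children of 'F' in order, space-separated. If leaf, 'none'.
Node F's children (from adjacency): E, D

Answer: E D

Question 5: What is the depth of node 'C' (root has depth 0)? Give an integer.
Path from root to C: B -> C
Depth = number of edges = 1

Answer: 1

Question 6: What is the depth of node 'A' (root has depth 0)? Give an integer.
Answer: 3

Derivation:
Path from root to A: B -> F -> D -> A
Depth = number of edges = 3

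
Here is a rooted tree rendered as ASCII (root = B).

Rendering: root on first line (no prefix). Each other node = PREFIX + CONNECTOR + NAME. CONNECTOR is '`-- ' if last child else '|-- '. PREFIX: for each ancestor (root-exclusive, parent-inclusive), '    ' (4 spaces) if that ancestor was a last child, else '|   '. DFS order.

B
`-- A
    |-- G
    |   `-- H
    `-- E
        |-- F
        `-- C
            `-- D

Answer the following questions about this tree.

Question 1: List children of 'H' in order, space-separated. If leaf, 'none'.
Answer: none

Derivation:
Node H's children (from adjacency): (leaf)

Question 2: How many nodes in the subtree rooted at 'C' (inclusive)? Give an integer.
Subtree rooted at C contains: C, D
Count = 2

Answer: 2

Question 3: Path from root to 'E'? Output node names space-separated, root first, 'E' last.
Walk down from root: B -> A -> E

Answer: B A E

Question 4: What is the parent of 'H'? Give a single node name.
Answer: G

Derivation:
Scan adjacency: H appears as child of G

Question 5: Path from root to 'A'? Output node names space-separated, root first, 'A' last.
Answer: B A

Derivation:
Walk down from root: B -> A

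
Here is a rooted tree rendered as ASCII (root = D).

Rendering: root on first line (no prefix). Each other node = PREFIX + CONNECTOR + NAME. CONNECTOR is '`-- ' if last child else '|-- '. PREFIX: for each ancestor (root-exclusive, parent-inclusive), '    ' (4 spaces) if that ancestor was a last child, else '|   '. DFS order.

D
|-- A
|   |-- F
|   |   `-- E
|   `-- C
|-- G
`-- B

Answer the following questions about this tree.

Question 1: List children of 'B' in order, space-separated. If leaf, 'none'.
Node B's children (from adjacency): (leaf)

Answer: none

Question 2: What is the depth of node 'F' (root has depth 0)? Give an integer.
Path from root to F: D -> A -> F
Depth = number of edges = 2

Answer: 2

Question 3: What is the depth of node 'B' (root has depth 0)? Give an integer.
Answer: 1

Derivation:
Path from root to B: D -> B
Depth = number of edges = 1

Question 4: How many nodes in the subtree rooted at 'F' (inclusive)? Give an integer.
Answer: 2

Derivation:
Subtree rooted at F contains: E, F
Count = 2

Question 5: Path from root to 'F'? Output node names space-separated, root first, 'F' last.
Walk down from root: D -> A -> F

Answer: D A F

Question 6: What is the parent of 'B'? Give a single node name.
Answer: D

Derivation:
Scan adjacency: B appears as child of D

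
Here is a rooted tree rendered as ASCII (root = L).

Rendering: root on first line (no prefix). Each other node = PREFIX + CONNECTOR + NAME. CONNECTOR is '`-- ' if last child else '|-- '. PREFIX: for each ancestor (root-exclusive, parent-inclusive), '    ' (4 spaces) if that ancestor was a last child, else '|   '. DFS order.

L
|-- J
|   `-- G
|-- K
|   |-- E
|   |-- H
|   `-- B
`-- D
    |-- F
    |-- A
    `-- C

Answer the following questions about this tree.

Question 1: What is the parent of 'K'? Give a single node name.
Scan adjacency: K appears as child of L

Answer: L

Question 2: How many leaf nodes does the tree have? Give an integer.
Answer: 7

Derivation:
Leaves (nodes with no children): A, B, C, E, F, G, H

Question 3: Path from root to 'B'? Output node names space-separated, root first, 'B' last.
Walk down from root: L -> K -> B

Answer: L K B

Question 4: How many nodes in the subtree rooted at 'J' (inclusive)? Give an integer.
Answer: 2

Derivation:
Subtree rooted at J contains: G, J
Count = 2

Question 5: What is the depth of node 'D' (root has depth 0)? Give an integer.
Path from root to D: L -> D
Depth = number of edges = 1

Answer: 1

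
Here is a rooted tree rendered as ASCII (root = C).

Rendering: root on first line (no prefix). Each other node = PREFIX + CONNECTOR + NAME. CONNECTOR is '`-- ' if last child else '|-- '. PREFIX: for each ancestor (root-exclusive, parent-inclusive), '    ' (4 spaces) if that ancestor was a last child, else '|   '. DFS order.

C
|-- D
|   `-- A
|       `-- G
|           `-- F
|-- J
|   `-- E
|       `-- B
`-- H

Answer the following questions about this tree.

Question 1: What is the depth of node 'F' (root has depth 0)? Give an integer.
Path from root to F: C -> D -> A -> G -> F
Depth = number of edges = 4

Answer: 4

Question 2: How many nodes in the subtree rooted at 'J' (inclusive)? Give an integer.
Answer: 3

Derivation:
Subtree rooted at J contains: B, E, J
Count = 3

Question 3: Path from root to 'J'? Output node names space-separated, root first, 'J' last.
Walk down from root: C -> J

Answer: C J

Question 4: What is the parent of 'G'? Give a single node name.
Answer: A

Derivation:
Scan adjacency: G appears as child of A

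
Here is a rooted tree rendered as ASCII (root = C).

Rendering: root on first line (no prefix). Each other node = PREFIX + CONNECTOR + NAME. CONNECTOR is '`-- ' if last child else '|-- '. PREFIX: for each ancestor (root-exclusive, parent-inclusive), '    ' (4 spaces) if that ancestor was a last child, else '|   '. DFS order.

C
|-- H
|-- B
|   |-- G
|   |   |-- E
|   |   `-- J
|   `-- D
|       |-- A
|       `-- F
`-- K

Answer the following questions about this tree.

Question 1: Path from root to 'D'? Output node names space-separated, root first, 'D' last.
Walk down from root: C -> B -> D

Answer: C B D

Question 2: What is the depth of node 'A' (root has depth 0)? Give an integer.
Path from root to A: C -> B -> D -> A
Depth = number of edges = 3

Answer: 3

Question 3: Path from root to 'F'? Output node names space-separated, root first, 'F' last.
Answer: C B D F

Derivation:
Walk down from root: C -> B -> D -> F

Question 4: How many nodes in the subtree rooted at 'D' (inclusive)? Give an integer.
Answer: 3

Derivation:
Subtree rooted at D contains: A, D, F
Count = 3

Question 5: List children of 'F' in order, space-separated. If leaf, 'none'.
Answer: none

Derivation:
Node F's children (from adjacency): (leaf)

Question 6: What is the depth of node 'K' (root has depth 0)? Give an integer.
Answer: 1

Derivation:
Path from root to K: C -> K
Depth = number of edges = 1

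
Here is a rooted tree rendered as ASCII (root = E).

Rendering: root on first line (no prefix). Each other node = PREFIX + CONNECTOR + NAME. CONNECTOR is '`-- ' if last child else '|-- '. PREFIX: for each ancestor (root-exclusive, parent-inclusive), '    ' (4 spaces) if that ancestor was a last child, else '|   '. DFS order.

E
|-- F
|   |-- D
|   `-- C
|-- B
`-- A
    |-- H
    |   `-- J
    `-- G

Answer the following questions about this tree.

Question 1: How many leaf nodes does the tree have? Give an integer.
Leaves (nodes with no children): B, C, D, G, J

Answer: 5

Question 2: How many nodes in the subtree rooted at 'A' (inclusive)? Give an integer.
Subtree rooted at A contains: A, G, H, J
Count = 4

Answer: 4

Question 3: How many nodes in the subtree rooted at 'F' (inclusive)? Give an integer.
Subtree rooted at F contains: C, D, F
Count = 3

Answer: 3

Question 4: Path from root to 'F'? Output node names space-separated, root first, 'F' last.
Answer: E F

Derivation:
Walk down from root: E -> F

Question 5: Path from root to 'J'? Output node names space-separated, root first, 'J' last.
Walk down from root: E -> A -> H -> J

Answer: E A H J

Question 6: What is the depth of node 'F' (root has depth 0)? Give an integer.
Path from root to F: E -> F
Depth = number of edges = 1

Answer: 1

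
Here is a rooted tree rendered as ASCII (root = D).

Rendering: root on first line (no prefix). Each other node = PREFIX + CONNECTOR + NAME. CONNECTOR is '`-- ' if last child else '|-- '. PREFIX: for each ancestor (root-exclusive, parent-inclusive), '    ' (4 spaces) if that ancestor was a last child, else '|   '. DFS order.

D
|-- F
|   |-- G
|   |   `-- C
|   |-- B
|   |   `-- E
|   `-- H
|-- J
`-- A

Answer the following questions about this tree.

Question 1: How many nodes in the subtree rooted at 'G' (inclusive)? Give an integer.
Subtree rooted at G contains: C, G
Count = 2

Answer: 2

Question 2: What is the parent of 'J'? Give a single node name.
Answer: D

Derivation:
Scan adjacency: J appears as child of D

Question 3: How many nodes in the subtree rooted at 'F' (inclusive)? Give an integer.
Answer: 6

Derivation:
Subtree rooted at F contains: B, C, E, F, G, H
Count = 6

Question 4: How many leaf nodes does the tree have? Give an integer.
Leaves (nodes with no children): A, C, E, H, J

Answer: 5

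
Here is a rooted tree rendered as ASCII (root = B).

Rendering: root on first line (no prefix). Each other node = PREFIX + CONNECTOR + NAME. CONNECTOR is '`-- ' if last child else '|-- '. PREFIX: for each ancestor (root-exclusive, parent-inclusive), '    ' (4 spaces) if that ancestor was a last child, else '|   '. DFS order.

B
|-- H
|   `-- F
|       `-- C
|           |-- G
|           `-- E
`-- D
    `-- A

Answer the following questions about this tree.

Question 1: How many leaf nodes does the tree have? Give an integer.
Answer: 3

Derivation:
Leaves (nodes with no children): A, E, G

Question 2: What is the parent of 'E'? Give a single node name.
Scan adjacency: E appears as child of C

Answer: C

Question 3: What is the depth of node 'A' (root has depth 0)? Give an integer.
Answer: 2

Derivation:
Path from root to A: B -> D -> A
Depth = number of edges = 2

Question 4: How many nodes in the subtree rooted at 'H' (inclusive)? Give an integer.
Answer: 5

Derivation:
Subtree rooted at H contains: C, E, F, G, H
Count = 5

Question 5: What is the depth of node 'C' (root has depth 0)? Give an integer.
Path from root to C: B -> H -> F -> C
Depth = number of edges = 3

Answer: 3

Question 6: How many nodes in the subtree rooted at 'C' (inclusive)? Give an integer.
Subtree rooted at C contains: C, E, G
Count = 3

Answer: 3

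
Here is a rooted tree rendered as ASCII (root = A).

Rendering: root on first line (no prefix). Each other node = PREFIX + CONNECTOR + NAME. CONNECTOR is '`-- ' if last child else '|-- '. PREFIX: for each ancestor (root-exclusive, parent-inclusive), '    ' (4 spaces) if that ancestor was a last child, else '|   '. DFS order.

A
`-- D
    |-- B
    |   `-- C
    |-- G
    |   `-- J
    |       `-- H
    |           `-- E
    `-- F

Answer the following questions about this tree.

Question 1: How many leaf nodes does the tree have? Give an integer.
Leaves (nodes with no children): C, E, F

Answer: 3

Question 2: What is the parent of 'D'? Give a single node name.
Answer: A

Derivation:
Scan adjacency: D appears as child of A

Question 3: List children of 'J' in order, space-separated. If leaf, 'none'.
Node J's children (from adjacency): H

Answer: H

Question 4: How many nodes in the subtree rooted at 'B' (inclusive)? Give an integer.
Subtree rooted at B contains: B, C
Count = 2

Answer: 2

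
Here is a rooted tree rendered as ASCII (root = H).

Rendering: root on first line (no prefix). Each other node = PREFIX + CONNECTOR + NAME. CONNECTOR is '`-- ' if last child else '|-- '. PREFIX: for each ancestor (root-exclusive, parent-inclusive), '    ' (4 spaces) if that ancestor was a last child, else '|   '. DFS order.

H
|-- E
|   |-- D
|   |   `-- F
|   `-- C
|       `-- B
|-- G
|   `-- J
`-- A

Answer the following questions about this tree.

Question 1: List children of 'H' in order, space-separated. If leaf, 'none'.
Node H's children (from adjacency): E, G, A

Answer: E G A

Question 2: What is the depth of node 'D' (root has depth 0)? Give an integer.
Answer: 2

Derivation:
Path from root to D: H -> E -> D
Depth = number of edges = 2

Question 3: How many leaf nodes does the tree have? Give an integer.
Answer: 4

Derivation:
Leaves (nodes with no children): A, B, F, J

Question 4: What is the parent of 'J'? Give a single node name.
Answer: G

Derivation:
Scan adjacency: J appears as child of G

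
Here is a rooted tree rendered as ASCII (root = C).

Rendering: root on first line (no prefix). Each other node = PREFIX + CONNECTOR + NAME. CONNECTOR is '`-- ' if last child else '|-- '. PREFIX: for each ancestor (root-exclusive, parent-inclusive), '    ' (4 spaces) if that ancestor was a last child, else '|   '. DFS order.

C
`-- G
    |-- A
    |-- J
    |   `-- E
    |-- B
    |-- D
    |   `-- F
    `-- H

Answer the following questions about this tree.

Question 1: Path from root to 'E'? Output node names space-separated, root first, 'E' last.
Answer: C G J E

Derivation:
Walk down from root: C -> G -> J -> E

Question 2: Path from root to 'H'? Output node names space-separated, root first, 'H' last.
Answer: C G H

Derivation:
Walk down from root: C -> G -> H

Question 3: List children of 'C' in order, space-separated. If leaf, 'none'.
Answer: G

Derivation:
Node C's children (from adjacency): G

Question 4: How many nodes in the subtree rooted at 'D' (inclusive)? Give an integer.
Answer: 2

Derivation:
Subtree rooted at D contains: D, F
Count = 2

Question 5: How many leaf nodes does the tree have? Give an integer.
Leaves (nodes with no children): A, B, E, F, H

Answer: 5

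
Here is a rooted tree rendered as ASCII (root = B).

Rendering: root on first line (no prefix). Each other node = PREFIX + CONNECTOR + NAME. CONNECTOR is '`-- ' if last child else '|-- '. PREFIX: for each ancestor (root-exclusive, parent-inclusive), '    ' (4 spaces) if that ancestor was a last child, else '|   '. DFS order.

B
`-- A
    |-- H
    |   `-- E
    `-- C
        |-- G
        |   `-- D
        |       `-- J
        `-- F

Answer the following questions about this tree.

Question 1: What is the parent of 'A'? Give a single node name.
Scan adjacency: A appears as child of B

Answer: B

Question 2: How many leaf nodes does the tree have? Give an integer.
Leaves (nodes with no children): E, F, J

Answer: 3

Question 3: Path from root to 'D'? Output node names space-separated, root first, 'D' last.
Walk down from root: B -> A -> C -> G -> D

Answer: B A C G D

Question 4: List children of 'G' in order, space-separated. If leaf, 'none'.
Node G's children (from adjacency): D

Answer: D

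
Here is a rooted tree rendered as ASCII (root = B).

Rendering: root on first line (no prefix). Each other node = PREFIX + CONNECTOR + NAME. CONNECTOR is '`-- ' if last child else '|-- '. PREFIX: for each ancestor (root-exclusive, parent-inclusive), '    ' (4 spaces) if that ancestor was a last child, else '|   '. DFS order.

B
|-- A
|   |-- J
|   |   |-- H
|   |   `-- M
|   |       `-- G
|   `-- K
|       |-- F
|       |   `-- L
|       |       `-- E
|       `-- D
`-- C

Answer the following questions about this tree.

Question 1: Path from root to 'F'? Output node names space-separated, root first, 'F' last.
Answer: B A K F

Derivation:
Walk down from root: B -> A -> K -> F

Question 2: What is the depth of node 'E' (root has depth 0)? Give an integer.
Answer: 5

Derivation:
Path from root to E: B -> A -> K -> F -> L -> E
Depth = number of edges = 5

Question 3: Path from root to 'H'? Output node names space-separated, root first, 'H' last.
Walk down from root: B -> A -> J -> H

Answer: B A J H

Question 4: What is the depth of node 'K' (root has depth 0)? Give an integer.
Answer: 2

Derivation:
Path from root to K: B -> A -> K
Depth = number of edges = 2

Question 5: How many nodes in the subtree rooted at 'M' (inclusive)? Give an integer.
Answer: 2

Derivation:
Subtree rooted at M contains: G, M
Count = 2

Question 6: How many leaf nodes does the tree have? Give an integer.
Answer: 5

Derivation:
Leaves (nodes with no children): C, D, E, G, H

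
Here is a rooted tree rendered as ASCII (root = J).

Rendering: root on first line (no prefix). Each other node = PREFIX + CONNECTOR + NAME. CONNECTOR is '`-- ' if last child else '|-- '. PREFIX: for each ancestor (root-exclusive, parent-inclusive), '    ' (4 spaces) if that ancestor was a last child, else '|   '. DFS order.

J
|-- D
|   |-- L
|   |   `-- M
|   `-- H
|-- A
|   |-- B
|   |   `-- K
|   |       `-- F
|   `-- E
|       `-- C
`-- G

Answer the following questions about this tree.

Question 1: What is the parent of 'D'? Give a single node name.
Scan adjacency: D appears as child of J

Answer: J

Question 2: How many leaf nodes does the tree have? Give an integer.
Answer: 5

Derivation:
Leaves (nodes with no children): C, F, G, H, M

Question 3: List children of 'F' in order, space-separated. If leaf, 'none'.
Node F's children (from adjacency): (leaf)

Answer: none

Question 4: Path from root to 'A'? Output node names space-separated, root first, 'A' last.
Answer: J A

Derivation:
Walk down from root: J -> A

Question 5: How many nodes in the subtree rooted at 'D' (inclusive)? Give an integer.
Answer: 4

Derivation:
Subtree rooted at D contains: D, H, L, M
Count = 4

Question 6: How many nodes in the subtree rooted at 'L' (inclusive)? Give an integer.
Answer: 2

Derivation:
Subtree rooted at L contains: L, M
Count = 2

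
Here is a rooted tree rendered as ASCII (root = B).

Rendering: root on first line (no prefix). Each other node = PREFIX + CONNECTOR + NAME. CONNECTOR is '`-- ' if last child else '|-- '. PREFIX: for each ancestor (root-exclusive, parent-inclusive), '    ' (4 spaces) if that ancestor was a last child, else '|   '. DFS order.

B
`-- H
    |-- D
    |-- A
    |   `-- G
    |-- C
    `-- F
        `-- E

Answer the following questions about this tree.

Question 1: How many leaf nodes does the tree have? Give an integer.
Answer: 4

Derivation:
Leaves (nodes with no children): C, D, E, G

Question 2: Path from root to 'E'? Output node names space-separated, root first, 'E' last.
Answer: B H F E

Derivation:
Walk down from root: B -> H -> F -> E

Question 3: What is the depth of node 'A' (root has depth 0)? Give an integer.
Answer: 2

Derivation:
Path from root to A: B -> H -> A
Depth = number of edges = 2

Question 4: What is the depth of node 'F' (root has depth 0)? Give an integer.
Path from root to F: B -> H -> F
Depth = number of edges = 2

Answer: 2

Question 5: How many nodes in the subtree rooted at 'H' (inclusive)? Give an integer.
Subtree rooted at H contains: A, C, D, E, F, G, H
Count = 7

Answer: 7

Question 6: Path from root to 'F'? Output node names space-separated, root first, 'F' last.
Answer: B H F

Derivation:
Walk down from root: B -> H -> F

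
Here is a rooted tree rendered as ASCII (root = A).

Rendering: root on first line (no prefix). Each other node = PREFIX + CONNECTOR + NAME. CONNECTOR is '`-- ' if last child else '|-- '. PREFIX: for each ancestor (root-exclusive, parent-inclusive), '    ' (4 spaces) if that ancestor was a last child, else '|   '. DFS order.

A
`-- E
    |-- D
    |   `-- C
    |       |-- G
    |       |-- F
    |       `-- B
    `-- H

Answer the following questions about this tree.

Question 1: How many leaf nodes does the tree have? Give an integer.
Answer: 4

Derivation:
Leaves (nodes with no children): B, F, G, H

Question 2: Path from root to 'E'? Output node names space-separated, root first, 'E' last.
Walk down from root: A -> E

Answer: A E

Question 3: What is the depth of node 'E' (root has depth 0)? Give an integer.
Answer: 1

Derivation:
Path from root to E: A -> E
Depth = number of edges = 1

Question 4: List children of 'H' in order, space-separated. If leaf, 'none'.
Node H's children (from adjacency): (leaf)

Answer: none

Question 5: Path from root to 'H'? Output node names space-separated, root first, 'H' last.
Answer: A E H

Derivation:
Walk down from root: A -> E -> H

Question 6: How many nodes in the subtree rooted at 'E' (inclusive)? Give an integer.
Answer: 7

Derivation:
Subtree rooted at E contains: B, C, D, E, F, G, H
Count = 7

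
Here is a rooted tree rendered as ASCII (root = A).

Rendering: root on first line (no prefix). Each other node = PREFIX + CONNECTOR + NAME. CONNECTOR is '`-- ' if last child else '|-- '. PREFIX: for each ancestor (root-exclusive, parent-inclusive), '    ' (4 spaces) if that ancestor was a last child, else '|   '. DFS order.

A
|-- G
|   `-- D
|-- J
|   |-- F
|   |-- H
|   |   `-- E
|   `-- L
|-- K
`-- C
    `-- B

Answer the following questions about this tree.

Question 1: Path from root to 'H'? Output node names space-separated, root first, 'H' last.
Answer: A J H

Derivation:
Walk down from root: A -> J -> H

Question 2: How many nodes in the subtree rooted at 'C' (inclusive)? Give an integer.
Subtree rooted at C contains: B, C
Count = 2

Answer: 2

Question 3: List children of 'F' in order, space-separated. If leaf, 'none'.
Node F's children (from adjacency): (leaf)

Answer: none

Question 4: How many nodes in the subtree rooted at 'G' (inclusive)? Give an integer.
Subtree rooted at G contains: D, G
Count = 2

Answer: 2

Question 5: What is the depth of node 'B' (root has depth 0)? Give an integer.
Answer: 2

Derivation:
Path from root to B: A -> C -> B
Depth = number of edges = 2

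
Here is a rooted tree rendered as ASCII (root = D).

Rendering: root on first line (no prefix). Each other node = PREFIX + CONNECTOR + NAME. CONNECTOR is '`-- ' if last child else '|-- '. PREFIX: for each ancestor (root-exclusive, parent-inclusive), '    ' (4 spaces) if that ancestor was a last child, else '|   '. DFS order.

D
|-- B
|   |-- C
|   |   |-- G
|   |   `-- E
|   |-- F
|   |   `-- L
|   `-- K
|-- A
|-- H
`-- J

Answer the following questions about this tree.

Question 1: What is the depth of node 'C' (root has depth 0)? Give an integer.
Path from root to C: D -> B -> C
Depth = number of edges = 2

Answer: 2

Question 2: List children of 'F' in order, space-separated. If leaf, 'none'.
Answer: L

Derivation:
Node F's children (from adjacency): L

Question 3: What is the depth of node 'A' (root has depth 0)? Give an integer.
Answer: 1

Derivation:
Path from root to A: D -> A
Depth = number of edges = 1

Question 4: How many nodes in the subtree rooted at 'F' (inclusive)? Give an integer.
Answer: 2

Derivation:
Subtree rooted at F contains: F, L
Count = 2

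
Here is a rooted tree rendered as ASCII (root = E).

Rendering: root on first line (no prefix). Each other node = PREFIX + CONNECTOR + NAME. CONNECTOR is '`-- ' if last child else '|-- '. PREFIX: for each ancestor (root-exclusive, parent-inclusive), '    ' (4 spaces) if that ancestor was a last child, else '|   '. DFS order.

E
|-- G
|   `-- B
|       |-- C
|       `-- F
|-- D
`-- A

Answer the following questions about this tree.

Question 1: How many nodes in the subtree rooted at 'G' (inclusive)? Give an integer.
Subtree rooted at G contains: B, C, F, G
Count = 4

Answer: 4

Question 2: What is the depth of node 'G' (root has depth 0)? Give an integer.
Path from root to G: E -> G
Depth = number of edges = 1

Answer: 1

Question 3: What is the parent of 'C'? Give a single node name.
Scan adjacency: C appears as child of B

Answer: B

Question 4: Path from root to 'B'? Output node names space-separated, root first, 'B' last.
Walk down from root: E -> G -> B

Answer: E G B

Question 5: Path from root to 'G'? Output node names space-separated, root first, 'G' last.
Walk down from root: E -> G

Answer: E G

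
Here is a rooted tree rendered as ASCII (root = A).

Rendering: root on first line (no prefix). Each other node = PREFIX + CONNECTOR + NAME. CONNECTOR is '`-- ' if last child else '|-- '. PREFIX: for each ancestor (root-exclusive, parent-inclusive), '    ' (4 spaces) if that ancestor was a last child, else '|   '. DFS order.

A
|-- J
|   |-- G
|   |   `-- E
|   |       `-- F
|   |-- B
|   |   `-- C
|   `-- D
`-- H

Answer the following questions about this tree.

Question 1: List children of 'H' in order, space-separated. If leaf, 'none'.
Answer: none

Derivation:
Node H's children (from adjacency): (leaf)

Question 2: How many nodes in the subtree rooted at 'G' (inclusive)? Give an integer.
Subtree rooted at G contains: E, F, G
Count = 3

Answer: 3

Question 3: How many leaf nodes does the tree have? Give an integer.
Leaves (nodes with no children): C, D, F, H

Answer: 4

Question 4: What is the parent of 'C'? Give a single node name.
Scan adjacency: C appears as child of B

Answer: B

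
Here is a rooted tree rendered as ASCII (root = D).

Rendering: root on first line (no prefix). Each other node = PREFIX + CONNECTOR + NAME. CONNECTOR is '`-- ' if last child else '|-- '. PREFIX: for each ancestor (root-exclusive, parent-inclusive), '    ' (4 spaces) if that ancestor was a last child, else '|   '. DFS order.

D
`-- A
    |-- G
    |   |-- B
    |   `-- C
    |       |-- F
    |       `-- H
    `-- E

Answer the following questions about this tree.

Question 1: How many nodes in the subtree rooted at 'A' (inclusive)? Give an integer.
Subtree rooted at A contains: A, B, C, E, F, G, H
Count = 7

Answer: 7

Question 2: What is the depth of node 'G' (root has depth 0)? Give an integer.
Answer: 2

Derivation:
Path from root to G: D -> A -> G
Depth = number of edges = 2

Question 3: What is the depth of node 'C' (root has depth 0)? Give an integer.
Path from root to C: D -> A -> G -> C
Depth = number of edges = 3

Answer: 3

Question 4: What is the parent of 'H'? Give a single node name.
Answer: C

Derivation:
Scan adjacency: H appears as child of C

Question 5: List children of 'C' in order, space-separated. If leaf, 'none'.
Node C's children (from adjacency): F, H

Answer: F H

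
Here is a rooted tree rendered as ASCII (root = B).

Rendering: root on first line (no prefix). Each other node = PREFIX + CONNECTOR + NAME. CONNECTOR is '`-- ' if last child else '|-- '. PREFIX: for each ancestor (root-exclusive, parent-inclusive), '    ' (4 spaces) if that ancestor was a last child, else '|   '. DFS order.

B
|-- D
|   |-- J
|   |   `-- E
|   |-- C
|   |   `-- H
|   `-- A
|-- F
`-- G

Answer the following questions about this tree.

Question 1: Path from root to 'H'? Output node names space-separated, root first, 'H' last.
Walk down from root: B -> D -> C -> H

Answer: B D C H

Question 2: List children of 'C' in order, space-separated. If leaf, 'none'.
Node C's children (from adjacency): H

Answer: H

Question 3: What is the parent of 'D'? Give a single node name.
Answer: B

Derivation:
Scan adjacency: D appears as child of B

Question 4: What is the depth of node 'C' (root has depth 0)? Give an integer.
Path from root to C: B -> D -> C
Depth = number of edges = 2

Answer: 2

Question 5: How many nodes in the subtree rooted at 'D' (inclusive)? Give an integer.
Subtree rooted at D contains: A, C, D, E, H, J
Count = 6

Answer: 6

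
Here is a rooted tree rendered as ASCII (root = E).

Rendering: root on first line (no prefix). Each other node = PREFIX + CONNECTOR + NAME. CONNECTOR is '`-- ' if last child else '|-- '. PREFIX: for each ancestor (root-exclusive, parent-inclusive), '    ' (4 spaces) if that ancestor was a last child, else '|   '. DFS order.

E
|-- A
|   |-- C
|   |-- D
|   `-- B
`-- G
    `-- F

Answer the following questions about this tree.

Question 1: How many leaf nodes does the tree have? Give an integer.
Answer: 4

Derivation:
Leaves (nodes with no children): B, C, D, F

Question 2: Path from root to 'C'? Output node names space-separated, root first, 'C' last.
Answer: E A C

Derivation:
Walk down from root: E -> A -> C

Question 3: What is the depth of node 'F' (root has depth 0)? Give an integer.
Answer: 2

Derivation:
Path from root to F: E -> G -> F
Depth = number of edges = 2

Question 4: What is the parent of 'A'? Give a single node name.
Answer: E

Derivation:
Scan adjacency: A appears as child of E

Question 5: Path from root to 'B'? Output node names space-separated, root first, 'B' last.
Answer: E A B

Derivation:
Walk down from root: E -> A -> B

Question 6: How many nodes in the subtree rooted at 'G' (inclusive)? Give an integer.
Subtree rooted at G contains: F, G
Count = 2

Answer: 2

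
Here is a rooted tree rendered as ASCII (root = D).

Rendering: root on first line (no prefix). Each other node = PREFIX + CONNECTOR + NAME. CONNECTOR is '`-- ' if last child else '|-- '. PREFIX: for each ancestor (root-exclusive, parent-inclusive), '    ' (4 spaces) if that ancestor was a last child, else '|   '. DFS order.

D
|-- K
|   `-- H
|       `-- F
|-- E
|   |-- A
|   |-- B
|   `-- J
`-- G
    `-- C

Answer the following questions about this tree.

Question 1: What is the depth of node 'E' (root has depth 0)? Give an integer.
Path from root to E: D -> E
Depth = number of edges = 1

Answer: 1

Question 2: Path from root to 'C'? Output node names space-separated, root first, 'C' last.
Walk down from root: D -> G -> C

Answer: D G C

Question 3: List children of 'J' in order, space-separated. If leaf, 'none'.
Node J's children (from adjacency): (leaf)

Answer: none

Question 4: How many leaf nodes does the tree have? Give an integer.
Answer: 5

Derivation:
Leaves (nodes with no children): A, B, C, F, J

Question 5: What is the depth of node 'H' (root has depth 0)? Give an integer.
Answer: 2

Derivation:
Path from root to H: D -> K -> H
Depth = number of edges = 2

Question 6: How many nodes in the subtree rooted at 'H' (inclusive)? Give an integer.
Subtree rooted at H contains: F, H
Count = 2

Answer: 2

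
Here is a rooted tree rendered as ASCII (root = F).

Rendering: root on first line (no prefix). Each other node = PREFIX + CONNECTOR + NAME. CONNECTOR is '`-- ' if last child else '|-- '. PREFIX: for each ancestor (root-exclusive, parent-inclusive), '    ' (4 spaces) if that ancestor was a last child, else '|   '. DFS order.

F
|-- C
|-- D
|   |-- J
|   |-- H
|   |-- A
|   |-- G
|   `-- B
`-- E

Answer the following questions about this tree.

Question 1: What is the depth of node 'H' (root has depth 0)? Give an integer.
Answer: 2

Derivation:
Path from root to H: F -> D -> H
Depth = number of edges = 2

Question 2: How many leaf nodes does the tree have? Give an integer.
Answer: 7

Derivation:
Leaves (nodes with no children): A, B, C, E, G, H, J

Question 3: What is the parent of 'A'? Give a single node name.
Scan adjacency: A appears as child of D

Answer: D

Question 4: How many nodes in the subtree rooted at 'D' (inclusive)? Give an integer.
Subtree rooted at D contains: A, B, D, G, H, J
Count = 6

Answer: 6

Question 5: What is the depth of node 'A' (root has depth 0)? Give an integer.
Path from root to A: F -> D -> A
Depth = number of edges = 2

Answer: 2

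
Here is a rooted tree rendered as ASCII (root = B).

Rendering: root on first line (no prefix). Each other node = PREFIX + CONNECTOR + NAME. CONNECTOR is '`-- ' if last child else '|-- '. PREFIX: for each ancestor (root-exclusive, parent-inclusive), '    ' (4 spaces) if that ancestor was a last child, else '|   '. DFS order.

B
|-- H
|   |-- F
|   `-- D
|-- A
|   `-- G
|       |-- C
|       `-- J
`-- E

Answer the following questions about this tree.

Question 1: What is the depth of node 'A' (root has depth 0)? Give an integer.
Answer: 1

Derivation:
Path from root to A: B -> A
Depth = number of edges = 1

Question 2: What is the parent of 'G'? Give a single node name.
Answer: A

Derivation:
Scan adjacency: G appears as child of A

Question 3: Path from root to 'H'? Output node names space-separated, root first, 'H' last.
Answer: B H

Derivation:
Walk down from root: B -> H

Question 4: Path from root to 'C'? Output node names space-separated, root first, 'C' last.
Walk down from root: B -> A -> G -> C

Answer: B A G C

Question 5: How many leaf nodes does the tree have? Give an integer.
Leaves (nodes with no children): C, D, E, F, J

Answer: 5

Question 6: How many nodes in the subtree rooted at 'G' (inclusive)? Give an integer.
Answer: 3

Derivation:
Subtree rooted at G contains: C, G, J
Count = 3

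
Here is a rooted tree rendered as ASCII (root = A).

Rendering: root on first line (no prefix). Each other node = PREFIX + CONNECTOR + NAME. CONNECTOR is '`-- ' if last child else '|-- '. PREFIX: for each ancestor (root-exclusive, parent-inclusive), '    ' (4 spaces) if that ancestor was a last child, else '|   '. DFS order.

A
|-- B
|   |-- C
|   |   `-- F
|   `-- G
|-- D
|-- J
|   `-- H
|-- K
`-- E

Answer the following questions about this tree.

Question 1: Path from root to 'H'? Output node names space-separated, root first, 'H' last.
Walk down from root: A -> J -> H

Answer: A J H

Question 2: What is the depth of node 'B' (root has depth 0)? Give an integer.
Answer: 1

Derivation:
Path from root to B: A -> B
Depth = number of edges = 1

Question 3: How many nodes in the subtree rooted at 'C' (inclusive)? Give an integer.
Subtree rooted at C contains: C, F
Count = 2

Answer: 2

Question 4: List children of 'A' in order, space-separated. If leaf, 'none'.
Answer: B D J K E

Derivation:
Node A's children (from adjacency): B, D, J, K, E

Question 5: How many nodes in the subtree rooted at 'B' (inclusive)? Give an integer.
Answer: 4

Derivation:
Subtree rooted at B contains: B, C, F, G
Count = 4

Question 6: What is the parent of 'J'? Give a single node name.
Answer: A

Derivation:
Scan adjacency: J appears as child of A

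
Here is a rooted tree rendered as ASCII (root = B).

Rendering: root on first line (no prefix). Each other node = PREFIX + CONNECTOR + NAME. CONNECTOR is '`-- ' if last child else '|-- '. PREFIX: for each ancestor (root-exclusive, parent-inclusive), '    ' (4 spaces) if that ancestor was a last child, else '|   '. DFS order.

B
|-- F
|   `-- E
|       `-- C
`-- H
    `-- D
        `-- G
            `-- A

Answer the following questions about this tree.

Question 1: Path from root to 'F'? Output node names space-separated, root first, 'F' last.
Answer: B F

Derivation:
Walk down from root: B -> F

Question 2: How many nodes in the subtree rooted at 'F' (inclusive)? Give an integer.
Answer: 3

Derivation:
Subtree rooted at F contains: C, E, F
Count = 3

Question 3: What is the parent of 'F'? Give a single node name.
Scan adjacency: F appears as child of B

Answer: B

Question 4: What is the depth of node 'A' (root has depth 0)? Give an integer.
Path from root to A: B -> H -> D -> G -> A
Depth = number of edges = 4

Answer: 4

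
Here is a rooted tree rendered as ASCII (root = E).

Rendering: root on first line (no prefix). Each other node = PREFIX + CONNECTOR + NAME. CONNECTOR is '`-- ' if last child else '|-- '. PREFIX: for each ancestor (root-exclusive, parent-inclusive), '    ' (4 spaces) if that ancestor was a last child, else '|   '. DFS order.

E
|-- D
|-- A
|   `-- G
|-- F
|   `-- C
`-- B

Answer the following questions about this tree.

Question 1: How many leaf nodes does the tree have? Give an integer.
Leaves (nodes with no children): B, C, D, G

Answer: 4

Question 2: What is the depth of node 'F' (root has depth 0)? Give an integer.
Path from root to F: E -> F
Depth = number of edges = 1

Answer: 1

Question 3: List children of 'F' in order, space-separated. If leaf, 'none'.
Answer: C

Derivation:
Node F's children (from adjacency): C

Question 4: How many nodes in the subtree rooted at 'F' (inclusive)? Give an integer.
Answer: 2

Derivation:
Subtree rooted at F contains: C, F
Count = 2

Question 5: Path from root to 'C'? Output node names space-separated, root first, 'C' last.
Answer: E F C

Derivation:
Walk down from root: E -> F -> C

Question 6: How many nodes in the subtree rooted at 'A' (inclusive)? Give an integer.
Answer: 2

Derivation:
Subtree rooted at A contains: A, G
Count = 2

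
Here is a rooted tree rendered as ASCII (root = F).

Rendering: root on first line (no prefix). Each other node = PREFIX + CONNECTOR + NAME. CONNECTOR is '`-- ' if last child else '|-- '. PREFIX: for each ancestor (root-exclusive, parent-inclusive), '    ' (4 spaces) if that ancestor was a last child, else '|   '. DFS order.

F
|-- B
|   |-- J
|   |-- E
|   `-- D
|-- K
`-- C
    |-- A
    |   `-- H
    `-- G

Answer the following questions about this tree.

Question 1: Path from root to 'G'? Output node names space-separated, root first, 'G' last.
Walk down from root: F -> C -> G

Answer: F C G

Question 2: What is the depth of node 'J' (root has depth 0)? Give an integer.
Answer: 2

Derivation:
Path from root to J: F -> B -> J
Depth = number of edges = 2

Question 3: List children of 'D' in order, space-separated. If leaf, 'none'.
Answer: none

Derivation:
Node D's children (from adjacency): (leaf)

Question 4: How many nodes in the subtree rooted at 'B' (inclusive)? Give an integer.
Answer: 4

Derivation:
Subtree rooted at B contains: B, D, E, J
Count = 4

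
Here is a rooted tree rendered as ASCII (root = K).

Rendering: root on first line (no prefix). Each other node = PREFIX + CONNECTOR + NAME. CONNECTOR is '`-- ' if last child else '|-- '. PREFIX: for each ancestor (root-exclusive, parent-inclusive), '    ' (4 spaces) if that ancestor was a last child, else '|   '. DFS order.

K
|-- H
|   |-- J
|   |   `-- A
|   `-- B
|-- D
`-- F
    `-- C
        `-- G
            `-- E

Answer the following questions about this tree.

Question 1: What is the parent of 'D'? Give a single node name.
Scan adjacency: D appears as child of K

Answer: K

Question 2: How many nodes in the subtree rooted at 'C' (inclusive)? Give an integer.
Subtree rooted at C contains: C, E, G
Count = 3

Answer: 3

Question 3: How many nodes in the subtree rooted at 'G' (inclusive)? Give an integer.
Answer: 2

Derivation:
Subtree rooted at G contains: E, G
Count = 2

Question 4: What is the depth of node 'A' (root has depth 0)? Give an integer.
Path from root to A: K -> H -> J -> A
Depth = number of edges = 3

Answer: 3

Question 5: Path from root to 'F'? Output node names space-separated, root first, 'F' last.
Walk down from root: K -> F

Answer: K F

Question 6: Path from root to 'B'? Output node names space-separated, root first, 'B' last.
Walk down from root: K -> H -> B

Answer: K H B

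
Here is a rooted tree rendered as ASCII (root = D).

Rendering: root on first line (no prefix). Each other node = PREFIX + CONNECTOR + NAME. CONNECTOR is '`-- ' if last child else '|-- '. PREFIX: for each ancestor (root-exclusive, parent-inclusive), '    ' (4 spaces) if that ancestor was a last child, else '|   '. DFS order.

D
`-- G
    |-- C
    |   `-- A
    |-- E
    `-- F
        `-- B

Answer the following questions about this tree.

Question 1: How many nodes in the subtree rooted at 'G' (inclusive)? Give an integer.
Answer: 6

Derivation:
Subtree rooted at G contains: A, B, C, E, F, G
Count = 6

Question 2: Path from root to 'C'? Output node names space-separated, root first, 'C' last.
Answer: D G C

Derivation:
Walk down from root: D -> G -> C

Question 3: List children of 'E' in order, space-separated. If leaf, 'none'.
Node E's children (from adjacency): (leaf)

Answer: none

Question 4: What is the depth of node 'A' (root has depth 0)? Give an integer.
Answer: 3

Derivation:
Path from root to A: D -> G -> C -> A
Depth = number of edges = 3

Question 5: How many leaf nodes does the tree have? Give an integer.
Answer: 3

Derivation:
Leaves (nodes with no children): A, B, E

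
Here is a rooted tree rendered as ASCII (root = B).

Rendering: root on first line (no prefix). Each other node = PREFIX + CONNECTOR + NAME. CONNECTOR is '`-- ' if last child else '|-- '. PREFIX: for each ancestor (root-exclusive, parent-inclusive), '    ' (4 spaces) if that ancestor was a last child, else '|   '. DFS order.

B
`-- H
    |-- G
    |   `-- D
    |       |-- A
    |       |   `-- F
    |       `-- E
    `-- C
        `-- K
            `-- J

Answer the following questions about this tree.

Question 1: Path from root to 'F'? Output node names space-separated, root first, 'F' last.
Answer: B H G D A F

Derivation:
Walk down from root: B -> H -> G -> D -> A -> F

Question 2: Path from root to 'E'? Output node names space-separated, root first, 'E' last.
Answer: B H G D E

Derivation:
Walk down from root: B -> H -> G -> D -> E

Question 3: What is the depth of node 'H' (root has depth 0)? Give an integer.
Answer: 1

Derivation:
Path from root to H: B -> H
Depth = number of edges = 1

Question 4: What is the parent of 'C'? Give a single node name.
Scan adjacency: C appears as child of H

Answer: H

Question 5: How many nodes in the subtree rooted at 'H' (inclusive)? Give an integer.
Subtree rooted at H contains: A, C, D, E, F, G, H, J, K
Count = 9

Answer: 9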